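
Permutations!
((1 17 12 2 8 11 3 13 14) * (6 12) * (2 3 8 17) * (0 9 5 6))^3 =(0 6 13 2 9 12 14 17 5 3 1)(8 11) =[6, 0, 9, 1, 4, 3, 13, 7, 11, 12, 10, 8, 14, 2, 17, 15, 16, 5]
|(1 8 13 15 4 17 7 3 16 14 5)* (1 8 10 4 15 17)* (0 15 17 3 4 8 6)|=14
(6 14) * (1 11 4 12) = (1 11 4 12)(6 14) = [0, 11, 2, 3, 12, 5, 14, 7, 8, 9, 10, 4, 1, 13, 6]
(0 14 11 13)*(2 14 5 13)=(0 5 13)(2 14 11)=[5, 1, 14, 3, 4, 13, 6, 7, 8, 9, 10, 2, 12, 0, 11]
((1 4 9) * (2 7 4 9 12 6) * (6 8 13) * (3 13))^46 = (2 13 8 4)(3 12 7 6) = [0, 1, 13, 12, 2, 5, 3, 6, 4, 9, 10, 11, 7, 8]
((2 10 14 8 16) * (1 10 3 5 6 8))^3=(2 6)(3 8)(5 16)=[0, 1, 6, 8, 4, 16, 2, 7, 3, 9, 10, 11, 12, 13, 14, 15, 5]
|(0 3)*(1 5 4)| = |(0 3)(1 5 4)| = 6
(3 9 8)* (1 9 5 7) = (1 9 8 3 5 7) = [0, 9, 2, 5, 4, 7, 6, 1, 3, 8]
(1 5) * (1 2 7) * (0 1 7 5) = [1, 0, 5, 3, 4, 2, 6, 7] = (7)(0 1)(2 5)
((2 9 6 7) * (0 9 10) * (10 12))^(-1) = (0 10 12 2 7 6 9) = [10, 1, 7, 3, 4, 5, 9, 6, 8, 0, 12, 11, 2]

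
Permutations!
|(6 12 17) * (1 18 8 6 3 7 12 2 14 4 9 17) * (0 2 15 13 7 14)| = 40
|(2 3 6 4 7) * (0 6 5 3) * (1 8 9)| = |(0 6 4 7 2)(1 8 9)(3 5)| = 30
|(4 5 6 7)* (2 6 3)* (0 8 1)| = |(0 8 1)(2 6 7 4 5 3)| = 6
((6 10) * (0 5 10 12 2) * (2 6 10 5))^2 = [0, 1, 2, 3, 4, 5, 6, 7, 8, 9, 10, 11, 12] = (12)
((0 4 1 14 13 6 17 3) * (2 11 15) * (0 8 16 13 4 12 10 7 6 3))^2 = [10, 4, 15, 16, 14, 5, 0, 17, 13, 9, 6, 2, 7, 8, 1, 11, 3, 12] = (0 10 6)(1 4 14)(2 15 11)(3 16)(7 17 12)(8 13)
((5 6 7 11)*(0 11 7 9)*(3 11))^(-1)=[9, 1, 2, 0, 4, 11, 5, 7, 8, 6, 10, 3]=(0 9 6 5 11 3)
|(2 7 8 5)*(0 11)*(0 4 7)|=|(0 11 4 7 8 5 2)|=7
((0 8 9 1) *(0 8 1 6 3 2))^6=(0 2 3 6 9 8 1)=[2, 0, 3, 6, 4, 5, 9, 7, 1, 8]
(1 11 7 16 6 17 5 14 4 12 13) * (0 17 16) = (0 17 5 14 4 12 13 1 11 7)(6 16) = [17, 11, 2, 3, 12, 14, 16, 0, 8, 9, 10, 7, 13, 1, 4, 15, 6, 5]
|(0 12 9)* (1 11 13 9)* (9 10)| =|(0 12 1 11 13 10 9)| =7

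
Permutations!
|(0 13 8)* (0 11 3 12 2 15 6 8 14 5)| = |(0 13 14 5)(2 15 6 8 11 3 12)| = 28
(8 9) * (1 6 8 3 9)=(1 6 8)(3 9)=[0, 6, 2, 9, 4, 5, 8, 7, 1, 3]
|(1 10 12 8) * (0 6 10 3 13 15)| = |(0 6 10 12 8 1 3 13 15)| = 9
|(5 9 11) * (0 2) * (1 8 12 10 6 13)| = |(0 2)(1 8 12 10 6 13)(5 9 11)| = 6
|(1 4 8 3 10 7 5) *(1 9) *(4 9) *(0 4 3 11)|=|(0 4 8 11)(1 9)(3 10 7 5)|=4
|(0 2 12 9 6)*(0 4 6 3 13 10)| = |(0 2 12 9 3 13 10)(4 6)| = 14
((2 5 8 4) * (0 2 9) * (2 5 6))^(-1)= (0 9 4 8 5)(2 6)= [9, 1, 6, 3, 8, 0, 2, 7, 5, 4]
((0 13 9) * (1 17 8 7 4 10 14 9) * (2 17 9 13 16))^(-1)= (0 9 1 13 14 10 4 7 8 17 2 16)= [9, 13, 16, 3, 7, 5, 6, 8, 17, 1, 4, 11, 12, 14, 10, 15, 0, 2]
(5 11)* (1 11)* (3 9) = [0, 11, 2, 9, 4, 1, 6, 7, 8, 3, 10, 5] = (1 11 5)(3 9)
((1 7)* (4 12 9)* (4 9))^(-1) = (1 7)(4 12) = [0, 7, 2, 3, 12, 5, 6, 1, 8, 9, 10, 11, 4]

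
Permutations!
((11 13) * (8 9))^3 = [0, 1, 2, 3, 4, 5, 6, 7, 9, 8, 10, 13, 12, 11] = (8 9)(11 13)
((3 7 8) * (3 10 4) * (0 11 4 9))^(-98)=(0 10 7 4)(3 11 9 8)=[10, 1, 2, 11, 0, 5, 6, 4, 3, 8, 7, 9]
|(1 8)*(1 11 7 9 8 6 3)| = 12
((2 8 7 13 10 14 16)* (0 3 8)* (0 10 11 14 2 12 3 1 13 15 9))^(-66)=(0 12)(1 3)(7 11)(8 13)(9 16)(14 15)=[12, 3, 2, 1, 4, 5, 6, 11, 13, 16, 10, 7, 0, 8, 15, 14, 9]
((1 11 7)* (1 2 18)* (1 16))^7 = (1 11 7 2 18 16) = [0, 11, 18, 3, 4, 5, 6, 2, 8, 9, 10, 7, 12, 13, 14, 15, 1, 17, 16]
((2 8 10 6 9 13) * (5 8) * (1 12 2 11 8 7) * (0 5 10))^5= (0 2 11 1 9 5 10 8 12 13 7 6)= [2, 9, 11, 3, 4, 10, 0, 6, 12, 5, 8, 1, 13, 7]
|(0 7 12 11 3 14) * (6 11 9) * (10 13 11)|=10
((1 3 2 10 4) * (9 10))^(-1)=[0, 4, 3, 1, 10, 5, 6, 7, 8, 2, 9]=(1 4 10 9 2 3)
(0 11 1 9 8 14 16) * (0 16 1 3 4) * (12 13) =(16)(0 11 3 4)(1 9 8 14)(12 13) =[11, 9, 2, 4, 0, 5, 6, 7, 14, 8, 10, 3, 13, 12, 1, 15, 16]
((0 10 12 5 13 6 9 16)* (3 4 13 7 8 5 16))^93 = (0 10 12 16)(3 6 4 9 13) = [10, 1, 2, 6, 9, 5, 4, 7, 8, 13, 12, 11, 16, 3, 14, 15, 0]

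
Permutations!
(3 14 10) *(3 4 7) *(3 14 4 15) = [0, 1, 2, 4, 7, 5, 6, 14, 8, 9, 15, 11, 12, 13, 10, 3] = (3 4 7 14 10 15)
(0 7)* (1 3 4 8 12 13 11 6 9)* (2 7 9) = (0 9 1 3 4 8 12 13 11 6 2 7) = [9, 3, 7, 4, 8, 5, 2, 0, 12, 1, 10, 6, 13, 11]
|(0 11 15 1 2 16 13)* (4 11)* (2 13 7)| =|(0 4 11 15 1 13)(2 16 7)| =6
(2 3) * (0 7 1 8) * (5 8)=[7, 5, 3, 2, 4, 8, 6, 1, 0]=(0 7 1 5 8)(2 3)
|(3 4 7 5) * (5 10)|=5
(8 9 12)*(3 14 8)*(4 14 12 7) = (3 12)(4 14 8 9 7) = [0, 1, 2, 12, 14, 5, 6, 4, 9, 7, 10, 11, 3, 13, 8]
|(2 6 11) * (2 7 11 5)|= 6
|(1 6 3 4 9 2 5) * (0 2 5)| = 6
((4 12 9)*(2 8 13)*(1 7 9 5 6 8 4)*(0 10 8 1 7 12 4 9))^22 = (0 10 8 13 2 9 7)(1 5)(6 12) = [10, 5, 9, 3, 4, 1, 12, 0, 13, 7, 8, 11, 6, 2]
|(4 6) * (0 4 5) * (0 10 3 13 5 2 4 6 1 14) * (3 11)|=30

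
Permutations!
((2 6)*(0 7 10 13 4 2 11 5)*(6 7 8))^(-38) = (0 6 5 8 11)(2 10 4 7 13) = [6, 1, 10, 3, 7, 8, 5, 13, 11, 9, 4, 0, 12, 2]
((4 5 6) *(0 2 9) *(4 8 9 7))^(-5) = (0 4 8 2 5 9 7 6) = [4, 1, 5, 3, 8, 9, 0, 6, 2, 7]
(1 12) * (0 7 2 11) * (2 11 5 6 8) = (0 7 11)(1 12)(2 5 6 8) = [7, 12, 5, 3, 4, 6, 8, 11, 2, 9, 10, 0, 1]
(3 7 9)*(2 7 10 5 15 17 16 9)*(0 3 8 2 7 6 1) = (0 3 10 5 15 17 16 9 8 2 6 1) = [3, 0, 6, 10, 4, 15, 1, 7, 2, 8, 5, 11, 12, 13, 14, 17, 9, 16]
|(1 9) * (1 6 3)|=4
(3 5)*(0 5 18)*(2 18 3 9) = [5, 1, 18, 3, 4, 9, 6, 7, 8, 2, 10, 11, 12, 13, 14, 15, 16, 17, 0] = (0 5 9 2 18)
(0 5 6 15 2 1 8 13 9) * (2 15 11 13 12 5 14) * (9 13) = (15)(0 14 2 1 8 12 5 6 11 9) = [14, 8, 1, 3, 4, 6, 11, 7, 12, 0, 10, 9, 5, 13, 2, 15]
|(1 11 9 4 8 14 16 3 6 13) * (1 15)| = 11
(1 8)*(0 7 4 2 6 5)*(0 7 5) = (0 5 7 4 2 6)(1 8) = [5, 8, 6, 3, 2, 7, 0, 4, 1]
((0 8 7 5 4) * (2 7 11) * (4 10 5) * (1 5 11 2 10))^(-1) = (0 4 7 2 8)(1 5)(10 11) = [4, 5, 8, 3, 7, 1, 6, 2, 0, 9, 11, 10]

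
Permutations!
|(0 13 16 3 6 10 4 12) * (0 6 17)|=20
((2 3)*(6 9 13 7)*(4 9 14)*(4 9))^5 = (14)(2 3) = [0, 1, 3, 2, 4, 5, 6, 7, 8, 9, 10, 11, 12, 13, 14]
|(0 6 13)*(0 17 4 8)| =6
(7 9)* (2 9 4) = (2 9 7 4) = [0, 1, 9, 3, 2, 5, 6, 4, 8, 7]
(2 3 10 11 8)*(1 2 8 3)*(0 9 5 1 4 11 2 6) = [9, 6, 4, 10, 11, 1, 0, 7, 8, 5, 2, 3] = (0 9 5 1 6)(2 4 11 3 10)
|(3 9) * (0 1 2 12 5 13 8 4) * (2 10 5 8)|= 18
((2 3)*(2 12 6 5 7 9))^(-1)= (2 9 7 5 6 12 3)= [0, 1, 9, 2, 4, 6, 12, 5, 8, 7, 10, 11, 3]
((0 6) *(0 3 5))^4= (6)= [0, 1, 2, 3, 4, 5, 6]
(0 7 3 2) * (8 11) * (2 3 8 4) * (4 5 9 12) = (0 7 8 11 5 9 12 4 2) = [7, 1, 0, 3, 2, 9, 6, 8, 11, 12, 10, 5, 4]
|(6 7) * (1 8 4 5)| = |(1 8 4 5)(6 7)| = 4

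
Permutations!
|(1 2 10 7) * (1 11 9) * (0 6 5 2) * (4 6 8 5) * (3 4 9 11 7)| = 10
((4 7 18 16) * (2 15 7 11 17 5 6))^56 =(2 11 7 5 16)(4 15 17 18 6) =[0, 1, 11, 3, 15, 16, 4, 5, 8, 9, 10, 7, 12, 13, 14, 17, 2, 18, 6]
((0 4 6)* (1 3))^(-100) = (0 6 4) = [6, 1, 2, 3, 0, 5, 4]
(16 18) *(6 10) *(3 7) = [0, 1, 2, 7, 4, 5, 10, 3, 8, 9, 6, 11, 12, 13, 14, 15, 18, 17, 16] = (3 7)(6 10)(16 18)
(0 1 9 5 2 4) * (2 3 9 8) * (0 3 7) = [1, 8, 4, 9, 3, 7, 6, 0, 2, 5] = (0 1 8 2 4 3 9 5 7)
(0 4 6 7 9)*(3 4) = (0 3 4 6 7 9) = [3, 1, 2, 4, 6, 5, 7, 9, 8, 0]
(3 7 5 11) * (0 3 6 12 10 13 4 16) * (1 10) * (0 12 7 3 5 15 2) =[5, 10, 0, 3, 16, 11, 7, 15, 8, 9, 13, 6, 1, 4, 14, 2, 12] =(0 5 11 6 7 15 2)(1 10 13 4 16 12)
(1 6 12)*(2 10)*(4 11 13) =(1 6 12)(2 10)(4 11 13) =[0, 6, 10, 3, 11, 5, 12, 7, 8, 9, 2, 13, 1, 4]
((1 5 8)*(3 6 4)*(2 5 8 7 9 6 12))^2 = [0, 1, 7, 2, 12, 9, 3, 6, 8, 4, 10, 11, 5] = (2 7 6 3)(4 12 5 9)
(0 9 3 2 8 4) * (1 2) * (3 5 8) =(0 9 5 8 4)(1 2 3) =[9, 2, 3, 1, 0, 8, 6, 7, 4, 5]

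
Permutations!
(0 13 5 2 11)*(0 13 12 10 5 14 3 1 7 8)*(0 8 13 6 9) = (0 12 10 5 2 11 6 9)(1 7 13 14 3) = [12, 7, 11, 1, 4, 2, 9, 13, 8, 0, 5, 6, 10, 14, 3]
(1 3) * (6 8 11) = [0, 3, 2, 1, 4, 5, 8, 7, 11, 9, 10, 6] = (1 3)(6 8 11)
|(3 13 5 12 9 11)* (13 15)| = |(3 15 13 5 12 9 11)| = 7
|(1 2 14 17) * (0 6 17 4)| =|(0 6 17 1 2 14 4)| =7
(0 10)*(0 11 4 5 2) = (0 10 11 4 5 2) = [10, 1, 0, 3, 5, 2, 6, 7, 8, 9, 11, 4]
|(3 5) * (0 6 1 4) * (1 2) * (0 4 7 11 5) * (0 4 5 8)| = |(0 6 2 1 7 11 8)(3 4 5)| = 21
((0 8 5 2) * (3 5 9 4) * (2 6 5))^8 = (0 9 3)(2 8 4) = [9, 1, 8, 0, 2, 5, 6, 7, 4, 3]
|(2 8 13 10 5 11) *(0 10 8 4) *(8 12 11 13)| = 8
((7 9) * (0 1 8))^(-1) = [8, 0, 2, 3, 4, 5, 6, 9, 1, 7] = (0 8 1)(7 9)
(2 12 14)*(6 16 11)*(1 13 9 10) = (1 13 9 10)(2 12 14)(6 16 11) = [0, 13, 12, 3, 4, 5, 16, 7, 8, 10, 1, 6, 14, 9, 2, 15, 11]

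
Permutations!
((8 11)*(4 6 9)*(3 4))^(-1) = (3 9 6 4)(8 11) = [0, 1, 2, 9, 3, 5, 4, 7, 11, 6, 10, 8]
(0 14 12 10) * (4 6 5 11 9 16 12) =(0 14 4 6 5 11 9 16 12 10) =[14, 1, 2, 3, 6, 11, 5, 7, 8, 16, 0, 9, 10, 13, 4, 15, 12]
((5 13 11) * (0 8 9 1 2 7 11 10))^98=(0 13 11 2 9)(1 8 10 5 7)=[13, 8, 9, 3, 4, 7, 6, 1, 10, 0, 5, 2, 12, 11]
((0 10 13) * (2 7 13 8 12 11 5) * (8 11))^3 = (0 5 13 11 7 10 2)(8 12) = [5, 1, 0, 3, 4, 13, 6, 10, 12, 9, 2, 7, 8, 11]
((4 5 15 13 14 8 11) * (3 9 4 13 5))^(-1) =(3 4 9)(5 15)(8 14 13 11) =[0, 1, 2, 4, 9, 15, 6, 7, 14, 3, 10, 8, 12, 11, 13, 5]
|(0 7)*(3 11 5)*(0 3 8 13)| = 7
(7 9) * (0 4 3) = (0 4 3)(7 9) = [4, 1, 2, 0, 3, 5, 6, 9, 8, 7]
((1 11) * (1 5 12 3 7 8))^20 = (1 8 7 3 12 5 11) = [0, 8, 2, 12, 4, 11, 6, 3, 7, 9, 10, 1, 5]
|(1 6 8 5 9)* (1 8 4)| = 3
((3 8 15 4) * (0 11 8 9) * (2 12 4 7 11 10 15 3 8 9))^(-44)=(0 11 15)(2 12 4 8 3)(7 10 9)=[11, 1, 12, 2, 8, 5, 6, 10, 3, 7, 9, 15, 4, 13, 14, 0]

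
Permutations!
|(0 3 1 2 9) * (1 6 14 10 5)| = |(0 3 6 14 10 5 1 2 9)| = 9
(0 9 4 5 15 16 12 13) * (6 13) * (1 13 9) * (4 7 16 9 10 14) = [1, 13, 2, 3, 5, 15, 10, 16, 8, 7, 14, 11, 6, 0, 4, 9, 12] = (0 1 13)(4 5 15 9 7 16 12 6 10 14)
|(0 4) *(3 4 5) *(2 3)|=|(0 5 2 3 4)|=5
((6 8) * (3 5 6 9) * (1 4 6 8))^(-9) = (3 9 8 5) = [0, 1, 2, 9, 4, 3, 6, 7, 5, 8]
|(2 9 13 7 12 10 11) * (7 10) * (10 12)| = |(2 9 13 12 7 10 11)| = 7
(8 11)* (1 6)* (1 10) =[0, 6, 2, 3, 4, 5, 10, 7, 11, 9, 1, 8] =(1 6 10)(8 11)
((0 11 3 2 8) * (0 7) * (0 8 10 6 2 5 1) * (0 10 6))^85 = (0 11 3 5 1 10)(2 6)(7 8) = [11, 10, 6, 5, 4, 1, 2, 8, 7, 9, 0, 3]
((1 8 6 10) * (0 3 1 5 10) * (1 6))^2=(10)(0 6 3)=[6, 1, 2, 0, 4, 5, 3, 7, 8, 9, 10]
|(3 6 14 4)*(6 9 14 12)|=|(3 9 14 4)(6 12)|=4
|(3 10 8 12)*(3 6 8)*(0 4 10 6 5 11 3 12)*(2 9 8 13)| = |(0 4 10 12 5 11 3 6 13 2 9 8)| = 12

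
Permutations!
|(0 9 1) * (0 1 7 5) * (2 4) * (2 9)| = |(0 2 4 9 7 5)| = 6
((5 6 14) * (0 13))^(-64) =(5 14 6) =[0, 1, 2, 3, 4, 14, 5, 7, 8, 9, 10, 11, 12, 13, 6]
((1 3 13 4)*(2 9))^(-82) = (1 13)(3 4) = [0, 13, 2, 4, 3, 5, 6, 7, 8, 9, 10, 11, 12, 1]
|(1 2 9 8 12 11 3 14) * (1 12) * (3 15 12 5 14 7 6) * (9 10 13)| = |(1 2 10 13 9 8)(3 7 6)(5 14)(11 15 12)| = 6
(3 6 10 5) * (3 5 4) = [0, 1, 2, 6, 3, 5, 10, 7, 8, 9, 4] = (3 6 10 4)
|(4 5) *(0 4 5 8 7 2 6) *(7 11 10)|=|(0 4 8 11 10 7 2 6)|=8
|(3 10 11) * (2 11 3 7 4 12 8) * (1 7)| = |(1 7 4 12 8 2 11)(3 10)| = 14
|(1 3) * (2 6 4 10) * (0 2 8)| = |(0 2 6 4 10 8)(1 3)| = 6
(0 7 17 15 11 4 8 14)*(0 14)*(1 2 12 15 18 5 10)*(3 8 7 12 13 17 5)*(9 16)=(0 12 15 11 4 7 5 10 1 2 13 17 18 3 8)(9 16)=[12, 2, 13, 8, 7, 10, 6, 5, 0, 16, 1, 4, 15, 17, 14, 11, 9, 18, 3]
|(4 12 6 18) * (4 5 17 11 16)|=8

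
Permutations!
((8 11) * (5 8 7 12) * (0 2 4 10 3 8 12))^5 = (0 8 4 7 3 2 11 10)(5 12) = [8, 1, 11, 2, 7, 12, 6, 3, 4, 9, 0, 10, 5]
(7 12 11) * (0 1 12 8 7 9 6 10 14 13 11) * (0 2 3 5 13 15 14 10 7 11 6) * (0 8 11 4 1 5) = (0 5 13 6 7 11 9 8 4 1 12 2 3)(14 15) = [5, 12, 3, 0, 1, 13, 7, 11, 4, 8, 10, 9, 2, 6, 15, 14]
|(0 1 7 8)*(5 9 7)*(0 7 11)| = |(0 1 5 9 11)(7 8)| = 10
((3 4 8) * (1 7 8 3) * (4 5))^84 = [0, 1, 2, 3, 4, 5, 6, 7, 8] = (8)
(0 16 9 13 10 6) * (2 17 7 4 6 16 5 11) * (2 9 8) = (0 5 11 9 13 10 16 8 2 17 7 4 6) = [5, 1, 17, 3, 6, 11, 0, 4, 2, 13, 16, 9, 12, 10, 14, 15, 8, 7]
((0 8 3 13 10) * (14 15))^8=(15)(0 13 8 10 3)=[13, 1, 2, 0, 4, 5, 6, 7, 10, 9, 3, 11, 12, 8, 14, 15]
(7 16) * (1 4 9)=(1 4 9)(7 16)=[0, 4, 2, 3, 9, 5, 6, 16, 8, 1, 10, 11, 12, 13, 14, 15, 7]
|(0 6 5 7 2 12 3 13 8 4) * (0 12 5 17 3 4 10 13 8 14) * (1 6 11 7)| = 26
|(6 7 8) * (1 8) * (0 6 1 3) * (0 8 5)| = |(0 6 7 3 8 1 5)| = 7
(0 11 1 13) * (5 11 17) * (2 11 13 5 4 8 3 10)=(0 17 4 8 3 10 2 11 1 5 13)=[17, 5, 11, 10, 8, 13, 6, 7, 3, 9, 2, 1, 12, 0, 14, 15, 16, 4]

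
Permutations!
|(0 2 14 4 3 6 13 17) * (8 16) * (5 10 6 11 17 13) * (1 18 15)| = 42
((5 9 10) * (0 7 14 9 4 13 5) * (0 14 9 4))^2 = [9, 1, 2, 3, 5, 7, 6, 10, 8, 14, 4, 11, 12, 0, 13] = (0 9 14 13)(4 5 7 10)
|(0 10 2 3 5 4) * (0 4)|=5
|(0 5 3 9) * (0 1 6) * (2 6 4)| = |(0 5 3 9 1 4 2 6)| = 8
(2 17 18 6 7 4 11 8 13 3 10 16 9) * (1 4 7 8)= (1 4 11)(2 17 18 6 8 13 3 10 16 9)= [0, 4, 17, 10, 11, 5, 8, 7, 13, 2, 16, 1, 12, 3, 14, 15, 9, 18, 6]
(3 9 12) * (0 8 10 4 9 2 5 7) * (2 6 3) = (0 8 10 4 9 12 2 5 7)(3 6) = [8, 1, 5, 6, 9, 7, 3, 0, 10, 12, 4, 11, 2]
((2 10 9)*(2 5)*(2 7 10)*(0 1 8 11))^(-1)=(0 11 8 1)(5 9 10 7)=[11, 0, 2, 3, 4, 9, 6, 5, 1, 10, 7, 8]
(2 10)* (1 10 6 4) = [0, 10, 6, 3, 1, 5, 4, 7, 8, 9, 2] = (1 10 2 6 4)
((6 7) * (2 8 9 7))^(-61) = [0, 1, 6, 3, 4, 5, 7, 9, 2, 8] = (2 6 7 9 8)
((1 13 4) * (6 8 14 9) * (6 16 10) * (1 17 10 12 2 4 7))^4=(1 13 7)(2 6 16 17 14)(4 8 12 10 9)=[0, 13, 6, 3, 8, 5, 16, 1, 12, 4, 9, 11, 10, 7, 2, 15, 17, 14]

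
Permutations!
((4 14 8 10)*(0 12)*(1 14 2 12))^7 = (0 12 2 4 10 8 14 1) = [12, 0, 4, 3, 10, 5, 6, 7, 14, 9, 8, 11, 2, 13, 1]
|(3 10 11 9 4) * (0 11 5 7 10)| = |(0 11 9 4 3)(5 7 10)| = 15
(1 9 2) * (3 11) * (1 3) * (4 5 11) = (1 9 2 3 4 5 11) = [0, 9, 3, 4, 5, 11, 6, 7, 8, 2, 10, 1]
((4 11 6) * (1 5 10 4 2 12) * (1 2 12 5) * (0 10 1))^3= (0 11 2)(1 4 12)(5 10 6)= [11, 4, 0, 3, 12, 10, 5, 7, 8, 9, 6, 2, 1]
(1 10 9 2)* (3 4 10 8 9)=(1 8 9 2)(3 4 10)=[0, 8, 1, 4, 10, 5, 6, 7, 9, 2, 3]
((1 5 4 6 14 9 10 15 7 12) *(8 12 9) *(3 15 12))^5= (1 8 10 6 7 5 3 12 14 9 4 15)= [0, 8, 2, 12, 15, 3, 7, 5, 10, 4, 6, 11, 14, 13, 9, 1]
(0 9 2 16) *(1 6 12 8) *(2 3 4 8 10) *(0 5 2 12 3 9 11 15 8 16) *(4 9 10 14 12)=(0 11 15 8 1 6 3 9 10 4 16 5 2)(12 14)=[11, 6, 0, 9, 16, 2, 3, 7, 1, 10, 4, 15, 14, 13, 12, 8, 5]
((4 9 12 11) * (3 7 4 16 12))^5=(3 7 4 9)(11 12 16)=[0, 1, 2, 7, 9, 5, 6, 4, 8, 3, 10, 12, 16, 13, 14, 15, 11]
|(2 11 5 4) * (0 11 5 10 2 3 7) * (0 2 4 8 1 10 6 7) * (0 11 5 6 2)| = 11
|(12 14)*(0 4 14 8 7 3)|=|(0 4 14 12 8 7 3)|=7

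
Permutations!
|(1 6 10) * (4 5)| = 6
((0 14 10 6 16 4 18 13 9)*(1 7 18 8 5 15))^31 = [6, 13, 2, 3, 15, 7, 8, 9, 1, 10, 4, 11, 12, 14, 16, 18, 5, 17, 0] = (0 6 8 1 13 14 16 5 7 9 10 4 15 18)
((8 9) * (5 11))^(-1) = (5 11)(8 9) = [0, 1, 2, 3, 4, 11, 6, 7, 9, 8, 10, 5]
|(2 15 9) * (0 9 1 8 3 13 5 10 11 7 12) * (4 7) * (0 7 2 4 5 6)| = 30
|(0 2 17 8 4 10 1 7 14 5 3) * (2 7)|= 30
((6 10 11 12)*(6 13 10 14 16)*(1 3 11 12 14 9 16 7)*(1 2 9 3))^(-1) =[0, 1, 7, 6, 4, 5, 16, 14, 8, 2, 13, 3, 10, 12, 11, 15, 9] =(2 7 14 11 3 6 16 9)(10 13 12)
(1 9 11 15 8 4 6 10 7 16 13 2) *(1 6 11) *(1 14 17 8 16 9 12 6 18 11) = (1 12 6 10 7 9 14 17 8 4)(2 18 11 15 16 13) = [0, 12, 18, 3, 1, 5, 10, 9, 4, 14, 7, 15, 6, 2, 17, 16, 13, 8, 11]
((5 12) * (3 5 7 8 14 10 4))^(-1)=(3 4 10 14 8 7 12 5)=[0, 1, 2, 4, 10, 3, 6, 12, 7, 9, 14, 11, 5, 13, 8]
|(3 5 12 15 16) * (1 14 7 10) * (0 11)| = |(0 11)(1 14 7 10)(3 5 12 15 16)| = 20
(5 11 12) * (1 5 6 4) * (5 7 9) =(1 7 9 5 11 12 6 4) =[0, 7, 2, 3, 1, 11, 4, 9, 8, 5, 10, 12, 6]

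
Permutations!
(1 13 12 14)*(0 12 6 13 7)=(0 12 14 1 7)(6 13)=[12, 7, 2, 3, 4, 5, 13, 0, 8, 9, 10, 11, 14, 6, 1]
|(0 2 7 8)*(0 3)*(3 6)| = 6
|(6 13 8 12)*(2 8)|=5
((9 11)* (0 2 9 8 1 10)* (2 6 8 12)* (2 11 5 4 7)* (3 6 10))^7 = (0 10)(1 8 6 3)(2 5 7 9 4)(11 12) = [10, 8, 5, 1, 2, 7, 3, 9, 6, 4, 0, 12, 11]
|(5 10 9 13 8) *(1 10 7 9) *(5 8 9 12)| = |(1 10)(5 7 12)(9 13)| = 6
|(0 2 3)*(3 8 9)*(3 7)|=6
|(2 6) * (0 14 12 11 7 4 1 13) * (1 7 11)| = |(0 14 12 1 13)(2 6)(4 7)| = 10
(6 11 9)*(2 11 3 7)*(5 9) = (2 11 5 9 6 3 7) = [0, 1, 11, 7, 4, 9, 3, 2, 8, 6, 10, 5]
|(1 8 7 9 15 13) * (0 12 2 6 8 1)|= |(0 12 2 6 8 7 9 15 13)|= 9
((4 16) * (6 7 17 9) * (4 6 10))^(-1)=(4 10 9 17 7 6 16)=[0, 1, 2, 3, 10, 5, 16, 6, 8, 17, 9, 11, 12, 13, 14, 15, 4, 7]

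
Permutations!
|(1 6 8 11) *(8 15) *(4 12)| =|(1 6 15 8 11)(4 12)| =10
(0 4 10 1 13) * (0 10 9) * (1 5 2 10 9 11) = (0 4 11 1 13 9)(2 10 5) = [4, 13, 10, 3, 11, 2, 6, 7, 8, 0, 5, 1, 12, 9]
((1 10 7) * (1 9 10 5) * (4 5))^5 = (1 5 4)(7 10 9) = [0, 5, 2, 3, 1, 4, 6, 10, 8, 7, 9]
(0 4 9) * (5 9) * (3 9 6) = (0 4 5 6 3 9) = [4, 1, 2, 9, 5, 6, 3, 7, 8, 0]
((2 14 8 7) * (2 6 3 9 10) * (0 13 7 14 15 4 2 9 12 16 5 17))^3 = (0 6 16)(3 5 13)(7 12 17)(8 14)(9 10) = [6, 1, 2, 5, 4, 13, 16, 12, 14, 10, 9, 11, 17, 3, 8, 15, 0, 7]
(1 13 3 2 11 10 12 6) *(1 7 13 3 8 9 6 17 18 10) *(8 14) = (1 3 2 11)(6 7 13 14 8 9)(10 12 17 18) = [0, 3, 11, 2, 4, 5, 7, 13, 9, 6, 12, 1, 17, 14, 8, 15, 16, 18, 10]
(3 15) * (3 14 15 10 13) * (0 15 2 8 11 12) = (0 15 14 2 8 11 12)(3 10 13) = [15, 1, 8, 10, 4, 5, 6, 7, 11, 9, 13, 12, 0, 3, 2, 14]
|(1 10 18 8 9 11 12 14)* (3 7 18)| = 10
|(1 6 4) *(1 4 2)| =3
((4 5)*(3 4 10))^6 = (3 5)(4 10) = [0, 1, 2, 5, 10, 3, 6, 7, 8, 9, 4]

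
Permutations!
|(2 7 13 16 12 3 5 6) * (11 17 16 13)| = 9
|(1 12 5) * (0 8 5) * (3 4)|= |(0 8 5 1 12)(3 4)|= 10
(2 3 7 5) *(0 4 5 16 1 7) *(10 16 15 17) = [4, 7, 3, 0, 5, 2, 6, 15, 8, 9, 16, 11, 12, 13, 14, 17, 1, 10] = (0 4 5 2 3)(1 7 15 17 10 16)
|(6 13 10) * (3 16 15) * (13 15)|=|(3 16 13 10 6 15)|=6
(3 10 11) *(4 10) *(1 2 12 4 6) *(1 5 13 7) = [0, 2, 12, 6, 10, 13, 5, 1, 8, 9, 11, 3, 4, 7] = (1 2 12 4 10 11 3 6 5 13 7)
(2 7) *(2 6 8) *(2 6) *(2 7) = [0, 1, 2, 3, 4, 5, 8, 7, 6] = (6 8)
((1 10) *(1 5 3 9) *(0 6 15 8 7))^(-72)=(0 8 6 7 15)(1 3 10 9 5)=[8, 3, 2, 10, 4, 1, 7, 15, 6, 5, 9, 11, 12, 13, 14, 0]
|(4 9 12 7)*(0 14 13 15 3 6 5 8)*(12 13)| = |(0 14 12 7 4 9 13 15 3 6 5 8)| = 12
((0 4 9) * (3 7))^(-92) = (0 4 9) = [4, 1, 2, 3, 9, 5, 6, 7, 8, 0]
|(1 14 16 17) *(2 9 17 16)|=5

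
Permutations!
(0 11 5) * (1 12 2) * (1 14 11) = (0 1 12 2 14 11 5) = [1, 12, 14, 3, 4, 0, 6, 7, 8, 9, 10, 5, 2, 13, 11]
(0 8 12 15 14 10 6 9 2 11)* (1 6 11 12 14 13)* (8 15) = (0 15 13 1 6 9 2 12 8 14 10 11) = [15, 6, 12, 3, 4, 5, 9, 7, 14, 2, 11, 0, 8, 1, 10, 13]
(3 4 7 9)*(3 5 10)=(3 4 7 9 5 10)=[0, 1, 2, 4, 7, 10, 6, 9, 8, 5, 3]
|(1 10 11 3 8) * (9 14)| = 10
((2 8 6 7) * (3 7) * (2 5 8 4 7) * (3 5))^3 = (8)(2 3 7 4) = [0, 1, 3, 7, 2, 5, 6, 4, 8]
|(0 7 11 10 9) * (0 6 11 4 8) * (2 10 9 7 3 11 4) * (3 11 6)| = |(0 11 9 3 6 4 8)(2 10 7)| = 21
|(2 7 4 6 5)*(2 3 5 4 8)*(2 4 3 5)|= 6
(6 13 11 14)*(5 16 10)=(5 16 10)(6 13 11 14)=[0, 1, 2, 3, 4, 16, 13, 7, 8, 9, 5, 14, 12, 11, 6, 15, 10]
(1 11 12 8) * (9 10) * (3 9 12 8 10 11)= [0, 3, 2, 9, 4, 5, 6, 7, 1, 11, 12, 8, 10]= (1 3 9 11 8)(10 12)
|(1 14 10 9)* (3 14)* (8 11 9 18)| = |(1 3 14 10 18 8 11 9)| = 8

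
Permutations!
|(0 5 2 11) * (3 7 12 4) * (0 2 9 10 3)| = |(0 5 9 10 3 7 12 4)(2 11)| = 8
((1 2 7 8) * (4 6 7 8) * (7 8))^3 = [0, 4, 6, 3, 1, 5, 2, 8, 7] = (1 4)(2 6)(7 8)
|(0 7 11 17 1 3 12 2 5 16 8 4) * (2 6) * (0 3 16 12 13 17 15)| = |(0 7 11 15)(1 16 8 4 3 13 17)(2 5 12 6)| = 28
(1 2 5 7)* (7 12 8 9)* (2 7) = (1 7)(2 5 12 8 9) = [0, 7, 5, 3, 4, 12, 6, 1, 9, 2, 10, 11, 8]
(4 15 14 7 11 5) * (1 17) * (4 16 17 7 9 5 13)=(1 7 11 13 4 15 14 9 5 16 17)=[0, 7, 2, 3, 15, 16, 6, 11, 8, 5, 10, 13, 12, 4, 9, 14, 17, 1]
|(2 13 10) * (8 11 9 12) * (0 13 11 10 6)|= |(0 13 6)(2 11 9 12 8 10)|= 6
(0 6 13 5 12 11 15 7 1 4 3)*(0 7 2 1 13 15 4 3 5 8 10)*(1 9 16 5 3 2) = (0 6 15 1 2 9 16 5 12 11 4 3 7 13 8 10) = [6, 2, 9, 7, 3, 12, 15, 13, 10, 16, 0, 4, 11, 8, 14, 1, 5]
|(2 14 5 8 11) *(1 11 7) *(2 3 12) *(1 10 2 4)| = 30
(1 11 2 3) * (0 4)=(0 4)(1 11 2 3)=[4, 11, 3, 1, 0, 5, 6, 7, 8, 9, 10, 2]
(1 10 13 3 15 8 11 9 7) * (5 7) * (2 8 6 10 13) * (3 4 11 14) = (1 13 4 11 9 5 7)(2 8 14 3 15 6 10) = [0, 13, 8, 15, 11, 7, 10, 1, 14, 5, 2, 9, 12, 4, 3, 6]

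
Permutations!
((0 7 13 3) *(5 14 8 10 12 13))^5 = (0 10 7 12 5 13 14 3 8) = [10, 1, 2, 8, 4, 13, 6, 12, 0, 9, 7, 11, 5, 14, 3]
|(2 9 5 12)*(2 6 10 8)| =7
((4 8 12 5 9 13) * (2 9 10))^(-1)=[0, 1, 10, 3, 13, 12, 6, 7, 4, 2, 5, 11, 8, 9]=(2 10 5 12 8 4 13 9)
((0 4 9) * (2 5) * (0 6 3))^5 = (9)(2 5) = [0, 1, 5, 3, 4, 2, 6, 7, 8, 9]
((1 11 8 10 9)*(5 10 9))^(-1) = [0, 9, 2, 3, 4, 10, 6, 7, 11, 8, 5, 1] = (1 9 8 11)(5 10)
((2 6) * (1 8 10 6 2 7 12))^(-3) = (1 6)(7 8)(10 12) = [0, 6, 2, 3, 4, 5, 1, 8, 7, 9, 12, 11, 10]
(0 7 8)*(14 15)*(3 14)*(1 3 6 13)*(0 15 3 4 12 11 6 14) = (0 7 8 15 14 3)(1 4 12 11 6 13) = [7, 4, 2, 0, 12, 5, 13, 8, 15, 9, 10, 6, 11, 1, 3, 14]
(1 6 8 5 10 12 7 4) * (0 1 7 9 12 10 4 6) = (0 1)(4 7 6 8 5)(9 12) = [1, 0, 2, 3, 7, 4, 8, 6, 5, 12, 10, 11, 9]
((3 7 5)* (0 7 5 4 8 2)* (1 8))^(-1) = (0 2 8 1 4 7)(3 5) = [2, 4, 8, 5, 7, 3, 6, 0, 1]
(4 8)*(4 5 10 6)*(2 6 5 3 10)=(2 6 4 8 3 10 5)=[0, 1, 6, 10, 8, 2, 4, 7, 3, 9, 5]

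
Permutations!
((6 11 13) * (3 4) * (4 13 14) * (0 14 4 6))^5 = (0 3 11 14 13 4 6) = [3, 1, 2, 11, 6, 5, 0, 7, 8, 9, 10, 14, 12, 4, 13]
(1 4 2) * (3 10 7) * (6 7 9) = [0, 4, 1, 10, 2, 5, 7, 3, 8, 6, 9] = (1 4 2)(3 10 9 6 7)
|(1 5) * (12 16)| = |(1 5)(12 16)| = 2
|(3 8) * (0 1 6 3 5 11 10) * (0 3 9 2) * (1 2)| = |(0 2)(1 6 9)(3 8 5 11 10)| = 30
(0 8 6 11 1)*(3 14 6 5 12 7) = [8, 0, 2, 14, 4, 12, 11, 3, 5, 9, 10, 1, 7, 13, 6] = (0 8 5 12 7 3 14 6 11 1)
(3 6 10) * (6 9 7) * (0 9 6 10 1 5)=(0 9 7 10 3 6 1 5)=[9, 5, 2, 6, 4, 0, 1, 10, 8, 7, 3]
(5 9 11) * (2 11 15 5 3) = (2 11 3)(5 9 15) = [0, 1, 11, 2, 4, 9, 6, 7, 8, 15, 10, 3, 12, 13, 14, 5]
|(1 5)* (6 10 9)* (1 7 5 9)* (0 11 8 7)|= 20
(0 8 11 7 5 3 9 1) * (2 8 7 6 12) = [7, 0, 8, 9, 4, 3, 12, 5, 11, 1, 10, 6, 2] = (0 7 5 3 9 1)(2 8 11 6 12)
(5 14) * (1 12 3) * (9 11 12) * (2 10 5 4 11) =[0, 9, 10, 1, 11, 14, 6, 7, 8, 2, 5, 12, 3, 13, 4] =(1 9 2 10 5 14 4 11 12 3)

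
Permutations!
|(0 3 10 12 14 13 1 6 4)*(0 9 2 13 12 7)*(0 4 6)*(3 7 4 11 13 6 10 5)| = |(0 7 11 13 1)(2 6 10 4 9)(3 5)(12 14)| = 10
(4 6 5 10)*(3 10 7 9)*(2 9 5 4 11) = (2 9 3 10 11)(4 6)(5 7) = [0, 1, 9, 10, 6, 7, 4, 5, 8, 3, 11, 2]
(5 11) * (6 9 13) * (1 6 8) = (1 6 9 13 8)(5 11) = [0, 6, 2, 3, 4, 11, 9, 7, 1, 13, 10, 5, 12, 8]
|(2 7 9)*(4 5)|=6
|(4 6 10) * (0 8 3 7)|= 12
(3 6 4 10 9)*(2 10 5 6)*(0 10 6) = [10, 1, 6, 2, 5, 0, 4, 7, 8, 3, 9] = (0 10 9 3 2 6 4 5)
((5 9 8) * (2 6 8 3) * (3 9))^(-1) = (9)(2 3 5 8 6) = [0, 1, 3, 5, 4, 8, 2, 7, 6, 9]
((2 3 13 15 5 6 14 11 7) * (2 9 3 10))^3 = (2 10)(3 5 11)(6 7 13)(9 15 14) = [0, 1, 10, 5, 4, 11, 7, 13, 8, 15, 2, 3, 12, 6, 9, 14]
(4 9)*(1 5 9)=(1 5 9 4)=[0, 5, 2, 3, 1, 9, 6, 7, 8, 4]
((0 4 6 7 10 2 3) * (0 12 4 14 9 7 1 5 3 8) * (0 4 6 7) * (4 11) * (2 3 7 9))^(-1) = (0 9 4 11 8 2 14)(1 6 12 3 10 7 5) = [9, 6, 14, 10, 11, 1, 12, 5, 2, 4, 7, 8, 3, 13, 0]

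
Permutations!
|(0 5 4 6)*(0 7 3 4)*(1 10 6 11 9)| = |(0 5)(1 10 6 7 3 4 11 9)| = 8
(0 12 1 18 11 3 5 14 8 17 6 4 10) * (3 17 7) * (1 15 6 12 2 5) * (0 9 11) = (0 2 5 14 8 7 3 1 18)(4 10 9 11 17 12 15 6) = [2, 18, 5, 1, 10, 14, 4, 3, 7, 11, 9, 17, 15, 13, 8, 6, 16, 12, 0]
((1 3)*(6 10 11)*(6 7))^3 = [0, 3, 2, 1, 4, 5, 7, 11, 8, 9, 6, 10] = (1 3)(6 7 11 10)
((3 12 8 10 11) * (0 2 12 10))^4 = [0, 1, 2, 10, 4, 5, 6, 7, 8, 9, 11, 3, 12] = (12)(3 10 11)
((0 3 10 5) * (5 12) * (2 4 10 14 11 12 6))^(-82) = (0 14 12)(2 10)(3 11 5)(4 6) = [14, 1, 10, 11, 6, 3, 4, 7, 8, 9, 2, 5, 0, 13, 12]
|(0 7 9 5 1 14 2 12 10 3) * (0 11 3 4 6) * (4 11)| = 13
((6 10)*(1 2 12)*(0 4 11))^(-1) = (0 11 4)(1 12 2)(6 10) = [11, 12, 1, 3, 0, 5, 10, 7, 8, 9, 6, 4, 2]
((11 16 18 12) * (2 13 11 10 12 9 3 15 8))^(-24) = (2 16 3)(8 11 9)(13 18 15) = [0, 1, 16, 2, 4, 5, 6, 7, 11, 8, 10, 9, 12, 18, 14, 13, 3, 17, 15]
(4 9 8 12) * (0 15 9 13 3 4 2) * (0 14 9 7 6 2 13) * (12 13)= (0 15 7 6 2 14 9 8 13 3 4)= [15, 1, 14, 4, 0, 5, 2, 6, 13, 8, 10, 11, 12, 3, 9, 7]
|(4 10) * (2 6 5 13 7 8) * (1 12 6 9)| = 18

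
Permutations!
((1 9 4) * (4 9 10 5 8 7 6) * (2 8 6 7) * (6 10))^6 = [0, 1, 2, 3, 4, 5, 6, 7, 8, 9, 10] = (10)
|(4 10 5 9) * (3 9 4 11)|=3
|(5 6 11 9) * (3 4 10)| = |(3 4 10)(5 6 11 9)| = 12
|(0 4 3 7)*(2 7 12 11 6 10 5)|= 10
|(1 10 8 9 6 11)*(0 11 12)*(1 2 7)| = 10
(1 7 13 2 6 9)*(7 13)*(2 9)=[0, 13, 6, 3, 4, 5, 2, 7, 8, 1, 10, 11, 12, 9]=(1 13 9)(2 6)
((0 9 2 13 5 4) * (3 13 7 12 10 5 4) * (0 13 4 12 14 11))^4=(0 14 2)(3 10 13)(4 5 12)(7 9 11)=[14, 1, 0, 10, 5, 12, 6, 9, 8, 11, 13, 7, 4, 3, 2]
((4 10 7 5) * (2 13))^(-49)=[0, 1, 13, 3, 5, 7, 6, 10, 8, 9, 4, 11, 12, 2]=(2 13)(4 5 7 10)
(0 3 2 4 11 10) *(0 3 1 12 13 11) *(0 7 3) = (0 1 12 13 11 10)(2 4 7 3) = [1, 12, 4, 2, 7, 5, 6, 3, 8, 9, 0, 10, 13, 11]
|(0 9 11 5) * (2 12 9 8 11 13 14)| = |(0 8 11 5)(2 12 9 13 14)| = 20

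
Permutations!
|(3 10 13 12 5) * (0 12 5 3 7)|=7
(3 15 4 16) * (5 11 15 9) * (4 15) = (3 9 5 11 4 16) = [0, 1, 2, 9, 16, 11, 6, 7, 8, 5, 10, 4, 12, 13, 14, 15, 3]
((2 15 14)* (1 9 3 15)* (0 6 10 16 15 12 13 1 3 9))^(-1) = (0 1 13 12 3 2 14 15 16 10 6) = [1, 13, 14, 2, 4, 5, 0, 7, 8, 9, 6, 11, 3, 12, 15, 16, 10]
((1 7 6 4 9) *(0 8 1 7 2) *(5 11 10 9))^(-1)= (0 2 1 8)(4 6 7 9 10 11 5)= [2, 8, 1, 3, 6, 4, 7, 9, 0, 10, 11, 5]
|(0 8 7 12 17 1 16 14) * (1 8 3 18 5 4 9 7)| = |(0 3 18 5 4 9 7 12 17 8 1 16 14)| = 13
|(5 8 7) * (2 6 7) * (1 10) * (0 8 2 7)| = |(0 8 7 5 2 6)(1 10)| = 6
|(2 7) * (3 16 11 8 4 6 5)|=|(2 7)(3 16 11 8 4 6 5)|=14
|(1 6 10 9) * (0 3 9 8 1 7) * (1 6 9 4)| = 6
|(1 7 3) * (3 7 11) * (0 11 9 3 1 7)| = 6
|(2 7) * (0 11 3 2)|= |(0 11 3 2 7)|= 5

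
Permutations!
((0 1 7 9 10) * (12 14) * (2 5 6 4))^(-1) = (0 10 9 7 1)(2 4 6 5)(12 14) = [10, 0, 4, 3, 6, 2, 5, 1, 8, 7, 9, 11, 14, 13, 12]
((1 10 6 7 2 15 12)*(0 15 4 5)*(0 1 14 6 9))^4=(0 6 5)(1 15 7)(2 10 12)(4 9 14)=[6, 15, 10, 3, 9, 0, 5, 1, 8, 14, 12, 11, 2, 13, 4, 7]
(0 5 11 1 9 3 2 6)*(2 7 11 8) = [5, 9, 6, 7, 4, 8, 0, 11, 2, 3, 10, 1] = (0 5 8 2 6)(1 9 3 7 11)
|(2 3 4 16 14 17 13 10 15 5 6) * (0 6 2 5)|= |(0 6 5 2 3 4 16 14 17 13 10 15)|= 12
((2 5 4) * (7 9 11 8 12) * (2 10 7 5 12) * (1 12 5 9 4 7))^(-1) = [0, 10, 8, 3, 7, 2, 6, 5, 11, 12, 4, 9, 1] = (1 10 4 7 5 2 8 11 9 12)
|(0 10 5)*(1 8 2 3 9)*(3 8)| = 6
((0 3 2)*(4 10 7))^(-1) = (0 2 3)(4 7 10) = [2, 1, 3, 0, 7, 5, 6, 10, 8, 9, 4]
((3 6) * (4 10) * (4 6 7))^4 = (3 6 10 4 7) = [0, 1, 2, 6, 7, 5, 10, 3, 8, 9, 4]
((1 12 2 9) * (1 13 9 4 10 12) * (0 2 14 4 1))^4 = (14)(0 2 1) = [2, 0, 1, 3, 4, 5, 6, 7, 8, 9, 10, 11, 12, 13, 14]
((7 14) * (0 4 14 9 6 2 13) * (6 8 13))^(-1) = (0 13 8 9 7 14 4)(2 6) = [13, 1, 6, 3, 0, 5, 2, 14, 9, 7, 10, 11, 12, 8, 4]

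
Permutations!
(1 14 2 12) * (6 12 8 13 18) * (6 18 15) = (18)(1 14 2 8 13 15 6 12) = [0, 14, 8, 3, 4, 5, 12, 7, 13, 9, 10, 11, 1, 15, 2, 6, 16, 17, 18]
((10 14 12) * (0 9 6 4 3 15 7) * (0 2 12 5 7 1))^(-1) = [1, 15, 7, 4, 6, 14, 9, 5, 8, 0, 12, 11, 2, 13, 10, 3] = (0 1 15 3 4 6 9)(2 7 5 14 10 12)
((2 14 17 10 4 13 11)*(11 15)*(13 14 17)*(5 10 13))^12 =[0, 1, 13, 3, 4, 5, 6, 7, 8, 9, 10, 17, 12, 11, 14, 2, 16, 15] =(2 13 11 17 15)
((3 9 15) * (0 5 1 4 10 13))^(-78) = (15) = [0, 1, 2, 3, 4, 5, 6, 7, 8, 9, 10, 11, 12, 13, 14, 15]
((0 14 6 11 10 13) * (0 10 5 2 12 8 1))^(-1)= (0 1 8 12 2 5 11 6 14)(10 13)= [1, 8, 5, 3, 4, 11, 14, 7, 12, 9, 13, 6, 2, 10, 0]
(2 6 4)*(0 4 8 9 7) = (0 4 2 6 8 9 7) = [4, 1, 6, 3, 2, 5, 8, 0, 9, 7]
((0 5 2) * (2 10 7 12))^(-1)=(0 2 12 7 10 5)=[2, 1, 12, 3, 4, 0, 6, 10, 8, 9, 5, 11, 7]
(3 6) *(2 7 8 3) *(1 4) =(1 4)(2 7 8 3 6) =[0, 4, 7, 6, 1, 5, 2, 8, 3]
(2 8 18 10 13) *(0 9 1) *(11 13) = [9, 0, 8, 3, 4, 5, 6, 7, 18, 1, 11, 13, 12, 2, 14, 15, 16, 17, 10] = (0 9 1)(2 8 18 10 11 13)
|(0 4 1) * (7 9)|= |(0 4 1)(7 9)|= 6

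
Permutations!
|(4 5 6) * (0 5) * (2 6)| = |(0 5 2 6 4)| = 5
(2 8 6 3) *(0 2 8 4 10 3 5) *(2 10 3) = (0 10 2 4 3 8 6 5) = [10, 1, 4, 8, 3, 0, 5, 7, 6, 9, 2]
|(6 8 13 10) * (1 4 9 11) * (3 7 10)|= 12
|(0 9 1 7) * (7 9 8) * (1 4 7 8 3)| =6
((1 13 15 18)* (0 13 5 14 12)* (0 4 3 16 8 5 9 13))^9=(1 18 15 13 9)(3 8 14 4 16 5 12)=[0, 18, 2, 8, 16, 12, 6, 7, 14, 1, 10, 11, 3, 9, 4, 13, 5, 17, 15]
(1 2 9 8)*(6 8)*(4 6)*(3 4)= (1 2 9 3 4 6 8)= [0, 2, 9, 4, 6, 5, 8, 7, 1, 3]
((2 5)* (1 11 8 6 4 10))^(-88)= (1 8 4)(6 10 11)= [0, 8, 2, 3, 1, 5, 10, 7, 4, 9, 11, 6]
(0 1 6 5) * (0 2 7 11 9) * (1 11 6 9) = (0 11 1 9)(2 7 6 5) = [11, 9, 7, 3, 4, 2, 5, 6, 8, 0, 10, 1]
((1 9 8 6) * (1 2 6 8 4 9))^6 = (9) = [0, 1, 2, 3, 4, 5, 6, 7, 8, 9]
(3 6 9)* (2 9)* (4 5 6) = [0, 1, 9, 4, 5, 6, 2, 7, 8, 3] = (2 9 3 4 5 6)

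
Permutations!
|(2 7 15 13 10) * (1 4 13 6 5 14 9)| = |(1 4 13 10 2 7 15 6 5 14 9)| = 11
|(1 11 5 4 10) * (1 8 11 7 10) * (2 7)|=8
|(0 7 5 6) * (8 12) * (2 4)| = |(0 7 5 6)(2 4)(8 12)| = 4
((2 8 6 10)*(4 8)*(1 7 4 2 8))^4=(1 7 4)(6 10 8)=[0, 7, 2, 3, 1, 5, 10, 4, 6, 9, 8]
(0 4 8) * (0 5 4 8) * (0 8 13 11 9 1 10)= (0 13 11 9 1 10)(4 8 5)= [13, 10, 2, 3, 8, 4, 6, 7, 5, 1, 0, 9, 12, 11]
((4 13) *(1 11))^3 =(1 11)(4 13) =[0, 11, 2, 3, 13, 5, 6, 7, 8, 9, 10, 1, 12, 4]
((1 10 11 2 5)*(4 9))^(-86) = (1 5 2 11 10) = [0, 5, 11, 3, 4, 2, 6, 7, 8, 9, 1, 10]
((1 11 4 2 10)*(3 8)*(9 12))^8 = (12)(1 2 11 10 4) = [0, 2, 11, 3, 1, 5, 6, 7, 8, 9, 4, 10, 12]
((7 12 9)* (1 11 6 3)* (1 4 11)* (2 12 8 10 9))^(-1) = [0, 1, 12, 6, 3, 5, 11, 9, 7, 10, 8, 4, 2] = (2 12)(3 6 11 4)(7 9 10 8)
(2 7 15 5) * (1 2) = (1 2 7 15 5) = [0, 2, 7, 3, 4, 1, 6, 15, 8, 9, 10, 11, 12, 13, 14, 5]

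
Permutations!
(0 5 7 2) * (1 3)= (0 5 7 2)(1 3)= [5, 3, 0, 1, 4, 7, 6, 2]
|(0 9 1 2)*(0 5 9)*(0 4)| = |(0 4)(1 2 5 9)| = 4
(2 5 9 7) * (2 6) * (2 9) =(2 5)(6 9 7) =[0, 1, 5, 3, 4, 2, 9, 6, 8, 7]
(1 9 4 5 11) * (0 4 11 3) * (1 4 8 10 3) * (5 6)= (0 8 10 3)(1 9 11 4 6 5)= [8, 9, 2, 0, 6, 1, 5, 7, 10, 11, 3, 4]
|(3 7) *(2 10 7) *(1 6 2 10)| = |(1 6 2)(3 10 7)| = 3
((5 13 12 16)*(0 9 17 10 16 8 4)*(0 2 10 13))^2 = [17, 1, 16, 3, 10, 9, 6, 7, 2, 13, 5, 11, 4, 8, 14, 15, 0, 12] = (0 17 12 4 10 5 9 13 8 2 16)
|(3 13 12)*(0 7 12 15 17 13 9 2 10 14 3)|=|(0 7 12)(2 10 14 3 9)(13 15 17)|=15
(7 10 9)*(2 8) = (2 8)(7 10 9) = [0, 1, 8, 3, 4, 5, 6, 10, 2, 7, 9]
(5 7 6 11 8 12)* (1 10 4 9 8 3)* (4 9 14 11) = (1 10 9 8 12 5 7 6 4 14 11 3) = [0, 10, 2, 1, 14, 7, 4, 6, 12, 8, 9, 3, 5, 13, 11]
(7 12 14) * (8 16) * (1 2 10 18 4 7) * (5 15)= (1 2 10 18 4 7 12 14)(5 15)(8 16)= [0, 2, 10, 3, 7, 15, 6, 12, 16, 9, 18, 11, 14, 13, 1, 5, 8, 17, 4]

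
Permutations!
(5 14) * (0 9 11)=(0 9 11)(5 14)=[9, 1, 2, 3, 4, 14, 6, 7, 8, 11, 10, 0, 12, 13, 5]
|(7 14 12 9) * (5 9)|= 5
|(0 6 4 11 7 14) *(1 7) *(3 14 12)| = |(0 6 4 11 1 7 12 3 14)| = 9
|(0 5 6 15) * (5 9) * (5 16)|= |(0 9 16 5 6 15)|= 6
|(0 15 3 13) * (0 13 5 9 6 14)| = |(0 15 3 5 9 6 14)| = 7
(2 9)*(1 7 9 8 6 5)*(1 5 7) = (2 8 6 7 9) = [0, 1, 8, 3, 4, 5, 7, 9, 6, 2]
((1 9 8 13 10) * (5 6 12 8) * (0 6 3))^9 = (0 3 5 9 1 10 13 8 12 6) = [3, 10, 2, 5, 4, 9, 0, 7, 12, 1, 13, 11, 6, 8]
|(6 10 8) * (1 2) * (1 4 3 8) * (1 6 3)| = |(1 2 4)(3 8)(6 10)| = 6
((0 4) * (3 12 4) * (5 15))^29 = (0 3 12 4)(5 15) = [3, 1, 2, 12, 0, 15, 6, 7, 8, 9, 10, 11, 4, 13, 14, 5]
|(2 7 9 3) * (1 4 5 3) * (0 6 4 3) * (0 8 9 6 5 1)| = 12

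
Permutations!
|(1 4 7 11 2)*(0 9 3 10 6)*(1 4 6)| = |(0 9 3 10 1 6)(2 4 7 11)| = 12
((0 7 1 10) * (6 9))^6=[1, 0, 2, 3, 4, 5, 6, 10, 8, 9, 7]=(0 1)(7 10)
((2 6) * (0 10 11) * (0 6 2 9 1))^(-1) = (0 1 9 6 11 10) = [1, 9, 2, 3, 4, 5, 11, 7, 8, 6, 0, 10]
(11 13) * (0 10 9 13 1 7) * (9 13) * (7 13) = (0 10 7)(1 13 11) = [10, 13, 2, 3, 4, 5, 6, 0, 8, 9, 7, 1, 12, 11]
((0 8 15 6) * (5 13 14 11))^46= (0 15)(5 14)(6 8)(11 13)= [15, 1, 2, 3, 4, 14, 8, 7, 6, 9, 10, 13, 12, 11, 5, 0]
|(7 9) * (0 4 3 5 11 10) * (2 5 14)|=|(0 4 3 14 2 5 11 10)(7 9)|=8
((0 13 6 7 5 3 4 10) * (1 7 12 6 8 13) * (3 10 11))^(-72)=(13)(0 5 1 10 7)=[5, 10, 2, 3, 4, 1, 6, 0, 8, 9, 7, 11, 12, 13]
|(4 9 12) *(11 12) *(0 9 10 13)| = |(0 9 11 12 4 10 13)| = 7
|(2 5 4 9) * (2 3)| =5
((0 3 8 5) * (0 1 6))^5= (0 6 1 5 8 3)= [6, 5, 2, 0, 4, 8, 1, 7, 3]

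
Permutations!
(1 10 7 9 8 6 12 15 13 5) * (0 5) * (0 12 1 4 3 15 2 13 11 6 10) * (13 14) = (0 5 4 3 15 11 6 1)(2 14 13 12)(7 9 8 10) = [5, 0, 14, 15, 3, 4, 1, 9, 10, 8, 7, 6, 2, 12, 13, 11]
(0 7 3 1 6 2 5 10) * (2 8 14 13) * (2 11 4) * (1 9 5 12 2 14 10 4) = (0 7 3 9 5 4 14 13 11 1 6 8 10)(2 12) = [7, 6, 12, 9, 14, 4, 8, 3, 10, 5, 0, 1, 2, 11, 13]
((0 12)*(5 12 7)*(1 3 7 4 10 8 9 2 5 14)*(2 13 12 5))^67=(0 9 4 13 10 12 8)(1 14 7 3)=[9, 14, 2, 1, 13, 5, 6, 3, 0, 4, 12, 11, 8, 10, 7]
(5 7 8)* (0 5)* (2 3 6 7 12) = [5, 1, 3, 6, 4, 12, 7, 8, 0, 9, 10, 11, 2] = (0 5 12 2 3 6 7 8)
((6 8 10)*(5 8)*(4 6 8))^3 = [0, 1, 2, 3, 4, 5, 6, 7, 10, 9, 8] = (8 10)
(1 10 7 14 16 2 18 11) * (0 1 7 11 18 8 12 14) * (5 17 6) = (18)(0 1 10 11 7)(2 8 12 14 16)(5 17 6) = [1, 10, 8, 3, 4, 17, 5, 0, 12, 9, 11, 7, 14, 13, 16, 15, 2, 6, 18]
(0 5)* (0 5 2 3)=(5)(0 2 3)=[2, 1, 3, 0, 4, 5]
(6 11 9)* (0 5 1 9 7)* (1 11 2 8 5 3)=[3, 9, 8, 1, 4, 11, 2, 0, 5, 6, 10, 7]=(0 3 1 9 6 2 8 5 11 7)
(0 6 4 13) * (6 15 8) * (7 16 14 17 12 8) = [15, 1, 2, 3, 13, 5, 4, 16, 6, 9, 10, 11, 8, 0, 17, 7, 14, 12] = (0 15 7 16 14 17 12 8 6 4 13)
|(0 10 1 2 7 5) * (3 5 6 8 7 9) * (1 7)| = |(0 10 7 6 8 1 2 9 3 5)| = 10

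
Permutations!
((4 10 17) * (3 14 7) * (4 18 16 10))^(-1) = (3 7 14)(10 16 18 17) = [0, 1, 2, 7, 4, 5, 6, 14, 8, 9, 16, 11, 12, 13, 3, 15, 18, 10, 17]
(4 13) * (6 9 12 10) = (4 13)(6 9 12 10) = [0, 1, 2, 3, 13, 5, 9, 7, 8, 12, 6, 11, 10, 4]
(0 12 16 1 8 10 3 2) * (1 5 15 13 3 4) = (0 12 16 5 15 13 3 2)(1 8 10 4) = [12, 8, 0, 2, 1, 15, 6, 7, 10, 9, 4, 11, 16, 3, 14, 13, 5]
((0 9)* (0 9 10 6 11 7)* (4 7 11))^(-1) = (11)(0 7 4 6 10) = [7, 1, 2, 3, 6, 5, 10, 4, 8, 9, 0, 11]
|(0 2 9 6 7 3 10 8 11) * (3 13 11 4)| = |(0 2 9 6 7 13 11)(3 10 8 4)| = 28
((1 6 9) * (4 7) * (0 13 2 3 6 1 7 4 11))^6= (0 7 6 2)(3 13 11 9)= [7, 1, 0, 13, 4, 5, 2, 6, 8, 3, 10, 9, 12, 11]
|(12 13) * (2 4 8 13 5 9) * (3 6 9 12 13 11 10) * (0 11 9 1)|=12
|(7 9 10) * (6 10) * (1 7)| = |(1 7 9 6 10)| = 5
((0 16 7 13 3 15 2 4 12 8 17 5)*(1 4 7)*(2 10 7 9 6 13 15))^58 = [1, 12, 13, 6, 8, 16, 2, 15, 5, 3, 7, 11, 17, 9, 14, 10, 4, 0] = (0 1 12 17)(2 13 9 3 6)(4 8 5 16)(7 15 10)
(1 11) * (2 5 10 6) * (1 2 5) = (1 11 2)(5 10 6) = [0, 11, 1, 3, 4, 10, 5, 7, 8, 9, 6, 2]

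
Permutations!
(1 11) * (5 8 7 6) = [0, 11, 2, 3, 4, 8, 5, 6, 7, 9, 10, 1] = (1 11)(5 8 7 6)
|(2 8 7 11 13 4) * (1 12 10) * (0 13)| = |(0 13 4 2 8 7 11)(1 12 10)| = 21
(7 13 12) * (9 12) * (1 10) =(1 10)(7 13 9 12) =[0, 10, 2, 3, 4, 5, 6, 13, 8, 12, 1, 11, 7, 9]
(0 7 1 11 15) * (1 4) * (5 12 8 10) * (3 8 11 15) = (0 7 4 1 15)(3 8 10 5 12 11) = [7, 15, 2, 8, 1, 12, 6, 4, 10, 9, 5, 3, 11, 13, 14, 0]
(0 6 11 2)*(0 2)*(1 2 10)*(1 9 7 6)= [1, 2, 10, 3, 4, 5, 11, 6, 8, 7, 9, 0]= (0 1 2 10 9 7 6 11)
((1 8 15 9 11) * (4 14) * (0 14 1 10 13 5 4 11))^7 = (0 1 10 9 4 11 15 5 14 8 13) = [1, 10, 2, 3, 11, 14, 6, 7, 13, 4, 9, 15, 12, 0, 8, 5]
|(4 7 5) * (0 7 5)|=|(0 7)(4 5)|=2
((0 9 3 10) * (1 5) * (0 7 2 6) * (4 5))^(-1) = (0 6 2 7 10 3 9)(1 5 4) = [6, 5, 7, 9, 1, 4, 2, 10, 8, 0, 3]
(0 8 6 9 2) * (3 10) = (0 8 6 9 2)(3 10) = [8, 1, 0, 10, 4, 5, 9, 7, 6, 2, 3]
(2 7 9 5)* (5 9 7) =(9)(2 5) =[0, 1, 5, 3, 4, 2, 6, 7, 8, 9]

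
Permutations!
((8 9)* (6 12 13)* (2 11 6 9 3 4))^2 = [0, 1, 6, 2, 11, 5, 13, 7, 4, 3, 10, 12, 9, 8] = (2 6 13 8 4 11 12 9 3)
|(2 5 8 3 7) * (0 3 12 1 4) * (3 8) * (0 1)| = |(0 8 12)(1 4)(2 5 3 7)| = 12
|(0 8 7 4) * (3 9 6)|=12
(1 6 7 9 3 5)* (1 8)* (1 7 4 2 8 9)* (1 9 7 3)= (1 6 4 2 8 3 5 7 9)= [0, 6, 8, 5, 2, 7, 4, 9, 3, 1]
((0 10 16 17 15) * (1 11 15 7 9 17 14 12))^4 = [12, 10, 2, 3, 4, 5, 6, 9, 8, 17, 1, 16, 0, 13, 15, 14, 11, 7] = (0 12)(1 10)(7 9 17)(11 16)(14 15)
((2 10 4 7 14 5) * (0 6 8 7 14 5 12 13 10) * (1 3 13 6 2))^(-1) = (0 2)(1 5 7 8 6 12 14 4 10 13 3) = [2, 5, 0, 1, 10, 7, 12, 8, 6, 9, 13, 11, 14, 3, 4]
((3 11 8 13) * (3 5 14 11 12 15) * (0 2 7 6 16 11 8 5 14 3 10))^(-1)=(0 10 15 12 3 5 11 16 6 7 2)(8 14 13)=[10, 1, 0, 5, 4, 11, 7, 2, 14, 9, 15, 16, 3, 8, 13, 12, 6]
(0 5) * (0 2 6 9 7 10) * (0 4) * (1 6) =(0 5 2 1 6 9 7 10 4) =[5, 6, 1, 3, 0, 2, 9, 10, 8, 7, 4]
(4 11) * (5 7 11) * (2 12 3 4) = (2 12 3 4 5 7 11) = [0, 1, 12, 4, 5, 7, 6, 11, 8, 9, 10, 2, 3]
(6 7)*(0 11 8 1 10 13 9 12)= (0 11 8 1 10 13 9 12)(6 7)= [11, 10, 2, 3, 4, 5, 7, 6, 1, 12, 13, 8, 0, 9]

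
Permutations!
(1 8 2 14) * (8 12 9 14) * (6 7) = [0, 12, 8, 3, 4, 5, 7, 6, 2, 14, 10, 11, 9, 13, 1] = (1 12 9 14)(2 8)(6 7)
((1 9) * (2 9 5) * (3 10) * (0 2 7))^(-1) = [7, 9, 0, 10, 4, 1, 6, 5, 8, 2, 3] = (0 7 5 1 9 2)(3 10)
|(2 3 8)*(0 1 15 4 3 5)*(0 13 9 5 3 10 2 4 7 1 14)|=|(0 14)(1 15 7)(2 3 8 4 10)(5 13 9)|=30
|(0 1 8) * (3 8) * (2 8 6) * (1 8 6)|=2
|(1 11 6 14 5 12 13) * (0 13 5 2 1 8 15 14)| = |(0 13 8 15 14 2 1 11 6)(5 12)| = 18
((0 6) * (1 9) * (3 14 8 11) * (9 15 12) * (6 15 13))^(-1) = (0 6 13 1 9 12 15)(3 11 8 14) = [6, 9, 2, 11, 4, 5, 13, 7, 14, 12, 10, 8, 15, 1, 3, 0]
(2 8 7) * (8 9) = (2 9 8 7) = [0, 1, 9, 3, 4, 5, 6, 2, 7, 8]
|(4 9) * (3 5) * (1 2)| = |(1 2)(3 5)(4 9)| = 2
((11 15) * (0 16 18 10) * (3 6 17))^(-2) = (0 18)(3 6 17)(10 16) = [18, 1, 2, 6, 4, 5, 17, 7, 8, 9, 16, 11, 12, 13, 14, 15, 10, 3, 0]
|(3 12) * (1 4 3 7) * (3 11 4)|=4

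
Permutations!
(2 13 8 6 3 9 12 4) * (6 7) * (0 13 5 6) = (0 13 8 7)(2 5 6 3 9 12 4) = [13, 1, 5, 9, 2, 6, 3, 0, 7, 12, 10, 11, 4, 8]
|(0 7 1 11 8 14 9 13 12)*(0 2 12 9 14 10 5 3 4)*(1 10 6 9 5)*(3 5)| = |(14)(0 7 10 1 11 8 6 9 13 3 4)(2 12)| = 22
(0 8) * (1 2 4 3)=(0 8)(1 2 4 3)=[8, 2, 4, 1, 3, 5, 6, 7, 0]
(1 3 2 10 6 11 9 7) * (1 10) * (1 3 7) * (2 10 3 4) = [0, 7, 4, 10, 2, 5, 11, 3, 8, 1, 6, 9] = (1 7 3 10 6 11 9)(2 4)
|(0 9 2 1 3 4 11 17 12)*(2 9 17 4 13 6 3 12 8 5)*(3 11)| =35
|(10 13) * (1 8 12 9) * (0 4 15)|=|(0 4 15)(1 8 12 9)(10 13)|=12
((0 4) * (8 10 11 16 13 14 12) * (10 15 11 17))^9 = (0 4)(8 11 13 12 15 16 14)(10 17) = [4, 1, 2, 3, 0, 5, 6, 7, 11, 9, 17, 13, 15, 12, 8, 16, 14, 10]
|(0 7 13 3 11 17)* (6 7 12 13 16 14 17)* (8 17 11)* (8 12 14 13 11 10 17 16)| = 8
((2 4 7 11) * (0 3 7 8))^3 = (0 11 8 7 4 3 2) = [11, 1, 0, 2, 3, 5, 6, 4, 7, 9, 10, 8]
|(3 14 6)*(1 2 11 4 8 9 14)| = |(1 2 11 4 8 9 14 6 3)| = 9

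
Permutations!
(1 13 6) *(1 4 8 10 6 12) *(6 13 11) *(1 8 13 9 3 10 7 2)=(1 11 6 4 13 12 8 7 2)(3 10 9)=[0, 11, 1, 10, 13, 5, 4, 2, 7, 3, 9, 6, 8, 12]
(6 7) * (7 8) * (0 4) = (0 4)(6 8 7) = [4, 1, 2, 3, 0, 5, 8, 6, 7]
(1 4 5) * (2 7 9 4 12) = (1 12 2 7 9 4 5) = [0, 12, 7, 3, 5, 1, 6, 9, 8, 4, 10, 11, 2]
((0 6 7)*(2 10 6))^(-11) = (0 7 6 10 2) = [7, 1, 0, 3, 4, 5, 10, 6, 8, 9, 2]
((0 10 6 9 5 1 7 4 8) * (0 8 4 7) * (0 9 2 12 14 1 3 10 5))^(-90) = (14) = [0, 1, 2, 3, 4, 5, 6, 7, 8, 9, 10, 11, 12, 13, 14]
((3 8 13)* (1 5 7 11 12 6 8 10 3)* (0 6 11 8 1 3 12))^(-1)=(0 11 12 10 3 13 8 7 5 1 6)=[11, 6, 2, 13, 4, 1, 0, 5, 7, 9, 3, 12, 10, 8]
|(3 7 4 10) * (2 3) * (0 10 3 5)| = |(0 10 2 5)(3 7 4)| = 12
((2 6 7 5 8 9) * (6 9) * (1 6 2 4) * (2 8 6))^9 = [0, 2, 9, 3, 1, 5, 6, 7, 8, 4] = (1 2 9 4)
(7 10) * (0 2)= (0 2)(7 10)= [2, 1, 0, 3, 4, 5, 6, 10, 8, 9, 7]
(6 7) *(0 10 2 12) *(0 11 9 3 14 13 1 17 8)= (0 10 2 12 11 9 3 14 13 1 17 8)(6 7)= [10, 17, 12, 14, 4, 5, 7, 6, 0, 3, 2, 9, 11, 1, 13, 15, 16, 8]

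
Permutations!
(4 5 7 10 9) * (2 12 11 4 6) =(2 12 11 4 5 7 10 9 6) =[0, 1, 12, 3, 5, 7, 2, 10, 8, 6, 9, 4, 11]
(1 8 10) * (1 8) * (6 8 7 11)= [0, 1, 2, 3, 4, 5, 8, 11, 10, 9, 7, 6]= (6 8 10 7 11)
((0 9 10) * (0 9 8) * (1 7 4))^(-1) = (0 8)(1 4 7)(9 10) = [8, 4, 2, 3, 7, 5, 6, 1, 0, 10, 9]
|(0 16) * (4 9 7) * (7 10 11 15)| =|(0 16)(4 9 10 11 15 7)| =6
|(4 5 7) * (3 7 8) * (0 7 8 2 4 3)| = |(0 7 3 8)(2 4 5)| = 12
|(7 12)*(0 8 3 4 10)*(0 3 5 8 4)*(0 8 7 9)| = 9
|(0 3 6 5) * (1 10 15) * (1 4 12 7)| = 12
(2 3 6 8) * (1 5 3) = [0, 5, 1, 6, 4, 3, 8, 7, 2] = (1 5 3 6 8 2)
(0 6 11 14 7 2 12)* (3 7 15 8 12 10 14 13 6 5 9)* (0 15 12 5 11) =(0 11 13 6)(2 10 14 12 15 8 5 9 3 7) =[11, 1, 10, 7, 4, 9, 0, 2, 5, 3, 14, 13, 15, 6, 12, 8]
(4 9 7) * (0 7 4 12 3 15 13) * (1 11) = (0 7 12 3 15 13)(1 11)(4 9) = [7, 11, 2, 15, 9, 5, 6, 12, 8, 4, 10, 1, 3, 0, 14, 13]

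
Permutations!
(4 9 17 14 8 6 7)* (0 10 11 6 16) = (0 10 11 6 7 4 9 17 14 8 16) = [10, 1, 2, 3, 9, 5, 7, 4, 16, 17, 11, 6, 12, 13, 8, 15, 0, 14]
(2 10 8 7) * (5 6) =[0, 1, 10, 3, 4, 6, 5, 2, 7, 9, 8] =(2 10 8 7)(5 6)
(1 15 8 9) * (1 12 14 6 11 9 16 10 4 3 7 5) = (1 15 8 16 10 4 3 7 5)(6 11 9 12 14) = [0, 15, 2, 7, 3, 1, 11, 5, 16, 12, 4, 9, 14, 13, 6, 8, 10]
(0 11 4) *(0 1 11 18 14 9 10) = [18, 11, 2, 3, 1, 5, 6, 7, 8, 10, 0, 4, 12, 13, 9, 15, 16, 17, 14] = (0 18 14 9 10)(1 11 4)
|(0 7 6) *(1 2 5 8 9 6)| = 8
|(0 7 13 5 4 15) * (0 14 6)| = 8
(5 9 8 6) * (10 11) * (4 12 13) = (4 12 13)(5 9 8 6)(10 11) = [0, 1, 2, 3, 12, 9, 5, 7, 6, 8, 11, 10, 13, 4]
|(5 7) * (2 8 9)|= |(2 8 9)(5 7)|= 6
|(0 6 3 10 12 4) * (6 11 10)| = |(0 11 10 12 4)(3 6)| = 10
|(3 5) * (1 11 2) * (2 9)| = |(1 11 9 2)(3 5)| = 4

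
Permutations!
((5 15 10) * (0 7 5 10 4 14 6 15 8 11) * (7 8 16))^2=(0 11 8)(4 6)(5 7 16)(14 15)=[11, 1, 2, 3, 6, 7, 4, 16, 0, 9, 10, 8, 12, 13, 15, 14, 5]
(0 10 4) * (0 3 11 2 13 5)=(0 10 4 3 11 2 13 5)=[10, 1, 13, 11, 3, 0, 6, 7, 8, 9, 4, 2, 12, 5]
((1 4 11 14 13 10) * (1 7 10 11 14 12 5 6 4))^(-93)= (4 5 11 14 6 12 13)(7 10)= [0, 1, 2, 3, 5, 11, 12, 10, 8, 9, 7, 14, 13, 4, 6]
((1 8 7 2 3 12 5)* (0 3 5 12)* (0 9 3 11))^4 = (12)(1 5 2 7 8) = [0, 5, 7, 3, 4, 2, 6, 8, 1, 9, 10, 11, 12]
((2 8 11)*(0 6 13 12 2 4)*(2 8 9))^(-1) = (0 4 11 8 12 13 6)(2 9) = [4, 1, 9, 3, 11, 5, 0, 7, 12, 2, 10, 8, 13, 6]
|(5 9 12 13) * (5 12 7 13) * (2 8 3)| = 15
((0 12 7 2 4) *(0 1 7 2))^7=(0 12 2 4 1 7)=[12, 7, 4, 3, 1, 5, 6, 0, 8, 9, 10, 11, 2]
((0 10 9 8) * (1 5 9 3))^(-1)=[8, 3, 2, 10, 4, 1, 6, 7, 9, 5, 0]=(0 8 9 5 1 3 10)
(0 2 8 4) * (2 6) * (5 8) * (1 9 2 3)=(0 6 3 1 9 2 5 8 4)=[6, 9, 5, 1, 0, 8, 3, 7, 4, 2]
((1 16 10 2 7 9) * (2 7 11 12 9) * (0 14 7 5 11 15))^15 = (1 16 10 5 11 12 9) = [0, 16, 2, 3, 4, 11, 6, 7, 8, 1, 5, 12, 9, 13, 14, 15, 10]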